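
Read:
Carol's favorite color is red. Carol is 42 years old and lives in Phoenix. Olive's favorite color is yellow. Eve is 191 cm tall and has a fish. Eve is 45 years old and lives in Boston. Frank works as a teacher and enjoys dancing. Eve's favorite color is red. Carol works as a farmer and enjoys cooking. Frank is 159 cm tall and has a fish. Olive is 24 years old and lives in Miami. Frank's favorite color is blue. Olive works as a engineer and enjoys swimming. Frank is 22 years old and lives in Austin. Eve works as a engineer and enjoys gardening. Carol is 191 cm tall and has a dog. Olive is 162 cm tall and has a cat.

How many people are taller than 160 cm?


Taller than 160: 3

3


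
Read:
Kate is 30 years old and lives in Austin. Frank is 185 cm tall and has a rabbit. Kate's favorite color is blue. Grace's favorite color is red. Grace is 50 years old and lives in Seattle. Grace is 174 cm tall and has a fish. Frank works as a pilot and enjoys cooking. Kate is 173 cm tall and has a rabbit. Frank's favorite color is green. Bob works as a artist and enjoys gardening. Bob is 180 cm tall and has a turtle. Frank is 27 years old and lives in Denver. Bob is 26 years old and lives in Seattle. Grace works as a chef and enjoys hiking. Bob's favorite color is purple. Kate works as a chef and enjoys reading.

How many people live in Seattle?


Count in Seattle: 2

2


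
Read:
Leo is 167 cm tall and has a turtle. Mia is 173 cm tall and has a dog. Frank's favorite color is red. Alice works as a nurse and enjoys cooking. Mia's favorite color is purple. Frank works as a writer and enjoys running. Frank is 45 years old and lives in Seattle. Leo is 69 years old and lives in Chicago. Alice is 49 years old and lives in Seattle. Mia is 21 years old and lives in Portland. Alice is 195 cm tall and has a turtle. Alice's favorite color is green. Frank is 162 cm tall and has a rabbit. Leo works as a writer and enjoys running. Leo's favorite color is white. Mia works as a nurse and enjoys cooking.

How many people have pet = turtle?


Count: 2

2


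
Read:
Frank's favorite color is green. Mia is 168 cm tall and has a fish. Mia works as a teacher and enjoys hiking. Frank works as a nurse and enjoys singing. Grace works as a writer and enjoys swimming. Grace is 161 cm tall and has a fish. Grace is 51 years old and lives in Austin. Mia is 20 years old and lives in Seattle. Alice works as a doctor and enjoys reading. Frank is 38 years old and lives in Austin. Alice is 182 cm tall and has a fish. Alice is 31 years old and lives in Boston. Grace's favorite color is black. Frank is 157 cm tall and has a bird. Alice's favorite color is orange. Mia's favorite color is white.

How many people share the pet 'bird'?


Count: 1

1


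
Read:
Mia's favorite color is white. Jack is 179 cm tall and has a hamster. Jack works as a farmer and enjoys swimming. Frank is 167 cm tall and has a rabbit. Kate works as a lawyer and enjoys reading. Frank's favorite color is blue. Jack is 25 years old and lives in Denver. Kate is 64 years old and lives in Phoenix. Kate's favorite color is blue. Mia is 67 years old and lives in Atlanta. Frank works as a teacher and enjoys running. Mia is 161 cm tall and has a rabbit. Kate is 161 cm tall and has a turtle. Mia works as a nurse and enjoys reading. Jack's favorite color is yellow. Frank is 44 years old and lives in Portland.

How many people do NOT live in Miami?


Not in Miami: 4

4


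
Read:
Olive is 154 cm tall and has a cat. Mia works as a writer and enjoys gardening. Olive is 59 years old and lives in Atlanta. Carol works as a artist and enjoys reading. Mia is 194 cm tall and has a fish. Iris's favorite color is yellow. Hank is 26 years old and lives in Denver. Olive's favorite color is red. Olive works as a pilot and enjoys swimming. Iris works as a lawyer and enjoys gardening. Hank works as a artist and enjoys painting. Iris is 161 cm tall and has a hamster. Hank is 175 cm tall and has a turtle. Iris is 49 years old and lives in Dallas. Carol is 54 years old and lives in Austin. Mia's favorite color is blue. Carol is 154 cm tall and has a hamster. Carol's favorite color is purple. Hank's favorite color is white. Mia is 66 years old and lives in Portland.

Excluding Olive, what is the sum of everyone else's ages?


Sum (excluding Olive): 195

195


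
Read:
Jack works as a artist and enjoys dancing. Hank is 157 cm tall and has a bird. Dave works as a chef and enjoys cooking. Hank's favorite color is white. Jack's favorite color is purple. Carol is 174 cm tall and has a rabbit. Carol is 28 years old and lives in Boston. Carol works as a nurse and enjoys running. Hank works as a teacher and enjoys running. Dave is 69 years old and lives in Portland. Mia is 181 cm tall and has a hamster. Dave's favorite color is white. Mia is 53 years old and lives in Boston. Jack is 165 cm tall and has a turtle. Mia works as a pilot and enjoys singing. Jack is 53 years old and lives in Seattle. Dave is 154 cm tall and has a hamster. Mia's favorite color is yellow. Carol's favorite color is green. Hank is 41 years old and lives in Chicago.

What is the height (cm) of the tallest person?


Tallest: Mia at 181 cm

181


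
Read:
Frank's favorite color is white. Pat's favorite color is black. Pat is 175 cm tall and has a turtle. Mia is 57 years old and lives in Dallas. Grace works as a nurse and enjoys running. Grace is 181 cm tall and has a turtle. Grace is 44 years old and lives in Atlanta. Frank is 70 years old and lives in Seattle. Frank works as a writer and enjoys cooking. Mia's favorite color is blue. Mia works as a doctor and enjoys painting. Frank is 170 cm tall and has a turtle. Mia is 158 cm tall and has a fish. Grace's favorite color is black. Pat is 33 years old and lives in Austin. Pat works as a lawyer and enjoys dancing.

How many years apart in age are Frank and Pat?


70 vs 33, diff = 37

37


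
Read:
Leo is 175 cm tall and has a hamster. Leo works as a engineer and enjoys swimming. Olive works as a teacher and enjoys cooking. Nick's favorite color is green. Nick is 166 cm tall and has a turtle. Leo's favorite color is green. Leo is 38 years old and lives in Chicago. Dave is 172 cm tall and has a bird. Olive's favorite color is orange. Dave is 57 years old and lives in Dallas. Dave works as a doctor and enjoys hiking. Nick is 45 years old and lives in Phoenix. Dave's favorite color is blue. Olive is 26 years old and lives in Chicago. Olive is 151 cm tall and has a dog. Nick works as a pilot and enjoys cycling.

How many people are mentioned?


People: Olive, Dave, Nick, Leo. Count = 4

4


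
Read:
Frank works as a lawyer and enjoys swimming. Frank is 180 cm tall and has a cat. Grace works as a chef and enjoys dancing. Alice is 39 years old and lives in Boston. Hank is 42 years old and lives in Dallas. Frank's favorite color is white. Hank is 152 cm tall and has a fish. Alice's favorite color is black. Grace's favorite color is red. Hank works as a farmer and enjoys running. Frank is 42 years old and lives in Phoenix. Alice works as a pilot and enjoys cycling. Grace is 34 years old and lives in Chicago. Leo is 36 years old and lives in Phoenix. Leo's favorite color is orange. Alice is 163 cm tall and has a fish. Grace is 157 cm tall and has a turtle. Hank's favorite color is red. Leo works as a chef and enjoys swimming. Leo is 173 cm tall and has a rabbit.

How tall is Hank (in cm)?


Hank is 152 cm tall

152


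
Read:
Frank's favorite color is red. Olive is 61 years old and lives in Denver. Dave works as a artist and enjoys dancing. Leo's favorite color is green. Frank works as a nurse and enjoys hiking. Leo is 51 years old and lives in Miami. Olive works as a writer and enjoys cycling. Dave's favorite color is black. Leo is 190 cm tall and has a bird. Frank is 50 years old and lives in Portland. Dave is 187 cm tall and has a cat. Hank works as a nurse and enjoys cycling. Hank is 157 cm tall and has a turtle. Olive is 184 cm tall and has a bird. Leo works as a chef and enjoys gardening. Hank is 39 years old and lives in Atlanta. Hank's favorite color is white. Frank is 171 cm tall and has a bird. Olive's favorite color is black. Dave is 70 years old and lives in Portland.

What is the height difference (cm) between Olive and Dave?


|184 - 187| = 3

3


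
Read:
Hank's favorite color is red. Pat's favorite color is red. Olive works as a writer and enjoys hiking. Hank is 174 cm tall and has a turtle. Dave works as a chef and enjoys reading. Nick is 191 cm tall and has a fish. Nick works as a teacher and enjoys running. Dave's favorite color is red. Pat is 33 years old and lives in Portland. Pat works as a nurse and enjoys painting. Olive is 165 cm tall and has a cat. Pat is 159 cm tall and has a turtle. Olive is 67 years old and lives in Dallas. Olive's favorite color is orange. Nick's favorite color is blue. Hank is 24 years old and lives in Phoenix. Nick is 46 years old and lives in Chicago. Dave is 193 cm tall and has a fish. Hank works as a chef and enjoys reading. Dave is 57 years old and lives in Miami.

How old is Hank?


Hank is 24 years old

24


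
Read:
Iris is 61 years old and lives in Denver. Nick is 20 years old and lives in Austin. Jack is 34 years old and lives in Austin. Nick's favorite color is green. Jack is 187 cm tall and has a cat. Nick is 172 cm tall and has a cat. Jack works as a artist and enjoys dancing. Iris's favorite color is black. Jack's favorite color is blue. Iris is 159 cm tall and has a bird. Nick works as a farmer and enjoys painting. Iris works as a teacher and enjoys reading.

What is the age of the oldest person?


Oldest: Iris at 61

61


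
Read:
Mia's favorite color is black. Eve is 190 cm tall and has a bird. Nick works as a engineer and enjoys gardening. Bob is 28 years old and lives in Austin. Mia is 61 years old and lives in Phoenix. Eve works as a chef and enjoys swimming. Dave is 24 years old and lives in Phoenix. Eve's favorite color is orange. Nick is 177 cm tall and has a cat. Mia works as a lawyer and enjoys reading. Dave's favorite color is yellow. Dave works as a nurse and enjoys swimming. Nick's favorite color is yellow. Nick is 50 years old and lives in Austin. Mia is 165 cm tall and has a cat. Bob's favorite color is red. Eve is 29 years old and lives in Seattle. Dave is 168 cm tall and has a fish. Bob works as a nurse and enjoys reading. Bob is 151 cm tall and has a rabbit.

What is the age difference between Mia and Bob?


|61 - 28| = 33

33


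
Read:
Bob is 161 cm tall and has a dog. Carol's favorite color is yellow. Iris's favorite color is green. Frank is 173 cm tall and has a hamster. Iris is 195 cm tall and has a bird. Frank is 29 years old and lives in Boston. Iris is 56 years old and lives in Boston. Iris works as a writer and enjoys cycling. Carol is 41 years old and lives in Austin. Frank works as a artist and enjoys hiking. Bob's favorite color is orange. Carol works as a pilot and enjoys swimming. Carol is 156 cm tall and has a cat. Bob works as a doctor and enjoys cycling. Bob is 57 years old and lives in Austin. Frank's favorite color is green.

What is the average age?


Sum=183, n=4, avg=45.75

45.75


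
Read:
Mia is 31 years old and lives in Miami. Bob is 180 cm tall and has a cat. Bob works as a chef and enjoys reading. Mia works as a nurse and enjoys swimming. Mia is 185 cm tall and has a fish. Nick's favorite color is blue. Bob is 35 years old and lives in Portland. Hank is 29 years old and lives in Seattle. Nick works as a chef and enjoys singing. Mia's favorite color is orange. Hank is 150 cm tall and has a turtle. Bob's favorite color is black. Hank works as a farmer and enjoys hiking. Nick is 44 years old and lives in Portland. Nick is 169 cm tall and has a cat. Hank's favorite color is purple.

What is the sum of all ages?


31+44+29+35 = 139

139


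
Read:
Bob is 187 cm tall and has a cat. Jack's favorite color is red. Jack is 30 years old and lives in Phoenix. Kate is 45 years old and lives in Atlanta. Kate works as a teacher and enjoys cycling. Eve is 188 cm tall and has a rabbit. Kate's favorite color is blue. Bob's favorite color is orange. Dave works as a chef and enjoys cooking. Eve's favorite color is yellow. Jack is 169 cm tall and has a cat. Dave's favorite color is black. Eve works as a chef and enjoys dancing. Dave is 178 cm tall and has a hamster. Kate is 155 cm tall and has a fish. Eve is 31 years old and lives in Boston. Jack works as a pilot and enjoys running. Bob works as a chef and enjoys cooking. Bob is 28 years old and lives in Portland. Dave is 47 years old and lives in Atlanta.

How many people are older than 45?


Filter: 1

1


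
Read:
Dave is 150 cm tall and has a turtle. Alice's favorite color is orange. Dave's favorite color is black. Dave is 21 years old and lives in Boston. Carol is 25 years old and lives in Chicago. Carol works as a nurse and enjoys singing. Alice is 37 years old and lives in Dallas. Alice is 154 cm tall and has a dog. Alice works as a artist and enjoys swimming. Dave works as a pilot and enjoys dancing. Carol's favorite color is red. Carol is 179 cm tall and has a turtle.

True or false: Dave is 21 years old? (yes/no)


Dave is actually 21. yes

yes


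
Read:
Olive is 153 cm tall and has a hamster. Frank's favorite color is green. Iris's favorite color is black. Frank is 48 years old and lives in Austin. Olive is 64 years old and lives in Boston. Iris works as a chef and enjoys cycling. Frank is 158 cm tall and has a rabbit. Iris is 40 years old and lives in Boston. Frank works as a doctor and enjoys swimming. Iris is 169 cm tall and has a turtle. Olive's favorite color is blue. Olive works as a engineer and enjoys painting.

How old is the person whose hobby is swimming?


Person with hobby=swimming is Frank, age 48

48


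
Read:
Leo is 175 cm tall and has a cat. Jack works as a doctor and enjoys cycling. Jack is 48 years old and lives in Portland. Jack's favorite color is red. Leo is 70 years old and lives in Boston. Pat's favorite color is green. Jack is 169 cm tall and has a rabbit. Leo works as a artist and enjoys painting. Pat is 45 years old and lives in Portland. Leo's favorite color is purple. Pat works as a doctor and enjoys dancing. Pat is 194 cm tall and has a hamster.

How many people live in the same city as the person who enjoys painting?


Person with hobby painting is Leo, city Boston. Count = 1

1


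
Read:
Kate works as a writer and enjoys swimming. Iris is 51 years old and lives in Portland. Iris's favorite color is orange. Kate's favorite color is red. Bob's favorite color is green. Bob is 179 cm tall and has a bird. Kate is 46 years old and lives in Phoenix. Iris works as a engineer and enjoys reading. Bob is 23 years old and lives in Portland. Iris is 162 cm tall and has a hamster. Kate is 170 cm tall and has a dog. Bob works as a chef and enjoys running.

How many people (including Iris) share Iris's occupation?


Iris is a engineer. Count = 1

1


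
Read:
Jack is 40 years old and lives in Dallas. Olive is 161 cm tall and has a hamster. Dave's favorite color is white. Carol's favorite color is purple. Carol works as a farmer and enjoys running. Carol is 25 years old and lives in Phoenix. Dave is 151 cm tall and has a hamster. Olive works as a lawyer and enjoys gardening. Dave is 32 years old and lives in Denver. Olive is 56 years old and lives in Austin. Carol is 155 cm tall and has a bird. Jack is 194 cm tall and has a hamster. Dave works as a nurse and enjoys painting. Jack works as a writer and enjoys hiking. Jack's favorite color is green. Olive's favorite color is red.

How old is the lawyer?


The lawyer is Olive, age 56

56


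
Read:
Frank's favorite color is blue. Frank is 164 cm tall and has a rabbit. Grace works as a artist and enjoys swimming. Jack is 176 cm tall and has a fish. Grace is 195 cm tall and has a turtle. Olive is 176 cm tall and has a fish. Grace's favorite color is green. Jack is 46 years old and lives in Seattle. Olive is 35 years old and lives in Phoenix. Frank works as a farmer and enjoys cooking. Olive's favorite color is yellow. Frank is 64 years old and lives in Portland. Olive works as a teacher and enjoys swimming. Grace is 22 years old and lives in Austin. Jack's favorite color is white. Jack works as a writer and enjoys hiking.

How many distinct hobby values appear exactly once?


Unique hobby values: 2

2


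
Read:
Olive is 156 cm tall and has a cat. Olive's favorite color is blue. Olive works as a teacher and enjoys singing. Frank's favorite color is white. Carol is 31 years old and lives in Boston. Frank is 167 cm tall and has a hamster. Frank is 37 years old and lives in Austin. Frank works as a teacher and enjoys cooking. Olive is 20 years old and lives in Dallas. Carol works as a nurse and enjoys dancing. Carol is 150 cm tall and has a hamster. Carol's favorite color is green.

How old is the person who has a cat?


Person with cat is Olive, age 20

20


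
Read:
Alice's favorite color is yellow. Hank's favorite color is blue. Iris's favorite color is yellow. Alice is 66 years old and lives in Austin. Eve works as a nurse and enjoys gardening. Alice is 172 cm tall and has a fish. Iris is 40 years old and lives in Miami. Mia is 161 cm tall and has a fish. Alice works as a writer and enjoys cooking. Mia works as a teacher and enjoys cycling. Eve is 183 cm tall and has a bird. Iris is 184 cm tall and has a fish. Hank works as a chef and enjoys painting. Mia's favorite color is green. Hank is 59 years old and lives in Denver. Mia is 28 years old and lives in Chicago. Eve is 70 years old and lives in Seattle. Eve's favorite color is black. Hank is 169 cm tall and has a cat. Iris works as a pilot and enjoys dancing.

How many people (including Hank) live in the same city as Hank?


Hank lives in Denver. Count = 1

1


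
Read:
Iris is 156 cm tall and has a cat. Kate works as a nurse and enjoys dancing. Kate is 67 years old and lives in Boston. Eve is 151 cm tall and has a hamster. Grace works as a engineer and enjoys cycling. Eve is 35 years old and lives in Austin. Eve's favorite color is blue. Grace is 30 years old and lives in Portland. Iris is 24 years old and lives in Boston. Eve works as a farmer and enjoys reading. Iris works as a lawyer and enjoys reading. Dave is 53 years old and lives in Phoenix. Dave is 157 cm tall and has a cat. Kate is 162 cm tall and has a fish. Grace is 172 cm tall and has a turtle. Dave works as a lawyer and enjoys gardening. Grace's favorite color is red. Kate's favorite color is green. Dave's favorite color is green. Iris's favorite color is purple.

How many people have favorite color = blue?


Count: 1

1


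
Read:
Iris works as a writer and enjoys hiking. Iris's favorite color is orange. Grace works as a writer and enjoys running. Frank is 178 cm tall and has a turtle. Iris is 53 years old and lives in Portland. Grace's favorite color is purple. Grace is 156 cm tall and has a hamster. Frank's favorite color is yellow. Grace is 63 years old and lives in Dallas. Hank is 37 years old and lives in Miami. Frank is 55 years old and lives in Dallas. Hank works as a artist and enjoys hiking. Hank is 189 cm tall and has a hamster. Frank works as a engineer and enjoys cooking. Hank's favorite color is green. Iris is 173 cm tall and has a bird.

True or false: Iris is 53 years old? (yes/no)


Iris is actually 53. yes

yes


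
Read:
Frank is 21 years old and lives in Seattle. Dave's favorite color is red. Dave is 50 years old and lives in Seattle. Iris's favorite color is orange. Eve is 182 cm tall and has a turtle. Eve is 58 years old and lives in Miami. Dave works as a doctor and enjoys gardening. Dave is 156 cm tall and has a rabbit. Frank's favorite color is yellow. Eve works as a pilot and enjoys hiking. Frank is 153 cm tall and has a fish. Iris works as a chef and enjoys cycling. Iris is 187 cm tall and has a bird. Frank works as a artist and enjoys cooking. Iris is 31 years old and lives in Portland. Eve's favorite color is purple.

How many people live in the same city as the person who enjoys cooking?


Person with hobby cooking is Frank, city Seattle. Count = 2

2


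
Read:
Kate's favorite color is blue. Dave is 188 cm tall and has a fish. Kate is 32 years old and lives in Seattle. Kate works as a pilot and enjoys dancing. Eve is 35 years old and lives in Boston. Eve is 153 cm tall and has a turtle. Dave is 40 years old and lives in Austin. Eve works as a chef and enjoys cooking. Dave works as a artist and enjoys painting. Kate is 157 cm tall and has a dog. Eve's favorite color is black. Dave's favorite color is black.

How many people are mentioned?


People: Eve, Kate, Dave. Count = 3

3


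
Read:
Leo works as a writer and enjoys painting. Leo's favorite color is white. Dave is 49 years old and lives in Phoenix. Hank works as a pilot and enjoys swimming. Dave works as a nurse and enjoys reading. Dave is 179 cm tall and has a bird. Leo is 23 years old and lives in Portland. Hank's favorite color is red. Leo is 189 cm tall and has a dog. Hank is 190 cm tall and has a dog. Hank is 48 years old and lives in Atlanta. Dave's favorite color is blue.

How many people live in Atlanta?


Count in Atlanta: 1

1


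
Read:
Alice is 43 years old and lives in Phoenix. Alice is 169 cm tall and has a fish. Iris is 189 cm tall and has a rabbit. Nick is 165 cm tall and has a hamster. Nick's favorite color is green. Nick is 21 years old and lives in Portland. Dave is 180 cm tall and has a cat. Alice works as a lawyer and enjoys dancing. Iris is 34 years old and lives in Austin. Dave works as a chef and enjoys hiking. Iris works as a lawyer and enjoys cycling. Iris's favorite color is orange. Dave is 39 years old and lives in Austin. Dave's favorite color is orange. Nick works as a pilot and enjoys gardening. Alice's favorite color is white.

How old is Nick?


Nick is 21 years old

21


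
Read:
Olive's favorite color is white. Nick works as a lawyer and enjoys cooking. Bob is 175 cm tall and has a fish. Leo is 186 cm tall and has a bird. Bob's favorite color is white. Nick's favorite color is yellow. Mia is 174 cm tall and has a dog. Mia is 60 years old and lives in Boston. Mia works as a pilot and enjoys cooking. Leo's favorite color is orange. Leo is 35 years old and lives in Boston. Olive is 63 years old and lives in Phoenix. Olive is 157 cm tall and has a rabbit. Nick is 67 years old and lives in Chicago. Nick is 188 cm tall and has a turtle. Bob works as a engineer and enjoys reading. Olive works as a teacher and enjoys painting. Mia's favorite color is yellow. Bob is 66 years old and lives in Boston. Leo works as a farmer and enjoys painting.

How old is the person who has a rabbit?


Person with rabbit is Olive, age 63

63


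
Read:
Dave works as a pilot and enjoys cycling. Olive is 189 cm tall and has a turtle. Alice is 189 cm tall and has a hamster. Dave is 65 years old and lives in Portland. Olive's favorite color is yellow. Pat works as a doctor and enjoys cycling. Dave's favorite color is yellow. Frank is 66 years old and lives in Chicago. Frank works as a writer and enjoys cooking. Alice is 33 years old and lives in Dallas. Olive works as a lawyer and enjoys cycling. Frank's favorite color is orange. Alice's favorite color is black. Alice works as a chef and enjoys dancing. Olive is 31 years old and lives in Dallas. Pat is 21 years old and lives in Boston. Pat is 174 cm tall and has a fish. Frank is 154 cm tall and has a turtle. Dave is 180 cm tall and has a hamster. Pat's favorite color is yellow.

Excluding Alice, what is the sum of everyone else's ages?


Sum (excluding Alice): 183

183


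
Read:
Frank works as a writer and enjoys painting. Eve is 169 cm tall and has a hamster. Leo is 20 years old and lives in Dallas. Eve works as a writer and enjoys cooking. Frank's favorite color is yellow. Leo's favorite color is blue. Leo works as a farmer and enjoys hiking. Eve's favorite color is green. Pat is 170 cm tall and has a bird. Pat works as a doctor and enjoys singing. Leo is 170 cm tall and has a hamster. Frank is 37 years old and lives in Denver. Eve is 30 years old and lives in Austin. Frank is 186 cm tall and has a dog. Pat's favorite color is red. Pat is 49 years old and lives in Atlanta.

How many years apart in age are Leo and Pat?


20 vs 49, diff = 29

29


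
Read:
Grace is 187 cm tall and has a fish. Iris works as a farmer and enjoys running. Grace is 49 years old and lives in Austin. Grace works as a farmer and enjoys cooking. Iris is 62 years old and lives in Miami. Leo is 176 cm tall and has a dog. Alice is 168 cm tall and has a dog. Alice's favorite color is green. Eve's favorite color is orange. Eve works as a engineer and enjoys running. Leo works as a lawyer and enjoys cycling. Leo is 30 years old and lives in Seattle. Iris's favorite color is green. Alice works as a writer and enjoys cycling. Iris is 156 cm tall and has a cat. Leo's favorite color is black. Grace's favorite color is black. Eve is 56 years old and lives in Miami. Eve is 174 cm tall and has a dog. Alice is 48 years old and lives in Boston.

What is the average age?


Sum=245, n=5, avg=49

49


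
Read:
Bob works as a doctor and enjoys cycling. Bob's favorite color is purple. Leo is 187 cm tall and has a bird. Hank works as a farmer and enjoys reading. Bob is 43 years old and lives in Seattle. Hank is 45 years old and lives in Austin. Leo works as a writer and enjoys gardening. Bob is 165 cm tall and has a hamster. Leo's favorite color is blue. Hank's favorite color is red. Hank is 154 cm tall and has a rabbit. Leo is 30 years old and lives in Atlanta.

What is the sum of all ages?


45+43+30 = 118

118


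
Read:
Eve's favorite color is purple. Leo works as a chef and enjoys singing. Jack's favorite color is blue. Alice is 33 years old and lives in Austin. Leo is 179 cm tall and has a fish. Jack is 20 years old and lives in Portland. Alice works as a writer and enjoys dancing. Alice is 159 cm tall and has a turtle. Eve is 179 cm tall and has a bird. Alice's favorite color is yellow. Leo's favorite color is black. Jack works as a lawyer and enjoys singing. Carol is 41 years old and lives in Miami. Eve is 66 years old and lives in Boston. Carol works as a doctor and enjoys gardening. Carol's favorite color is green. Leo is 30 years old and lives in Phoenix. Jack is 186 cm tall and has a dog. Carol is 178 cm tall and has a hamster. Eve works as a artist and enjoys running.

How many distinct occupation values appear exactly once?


Unique occupation values: 5

5


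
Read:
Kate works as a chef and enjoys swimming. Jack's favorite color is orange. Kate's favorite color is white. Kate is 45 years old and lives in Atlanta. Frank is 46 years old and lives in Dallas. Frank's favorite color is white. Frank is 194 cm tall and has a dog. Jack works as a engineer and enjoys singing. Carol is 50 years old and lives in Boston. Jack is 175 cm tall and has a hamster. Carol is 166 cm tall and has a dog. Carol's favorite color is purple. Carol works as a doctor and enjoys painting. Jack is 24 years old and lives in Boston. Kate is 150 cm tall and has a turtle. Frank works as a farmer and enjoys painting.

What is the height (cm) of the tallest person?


Tallest: Frank at 194 cm

194


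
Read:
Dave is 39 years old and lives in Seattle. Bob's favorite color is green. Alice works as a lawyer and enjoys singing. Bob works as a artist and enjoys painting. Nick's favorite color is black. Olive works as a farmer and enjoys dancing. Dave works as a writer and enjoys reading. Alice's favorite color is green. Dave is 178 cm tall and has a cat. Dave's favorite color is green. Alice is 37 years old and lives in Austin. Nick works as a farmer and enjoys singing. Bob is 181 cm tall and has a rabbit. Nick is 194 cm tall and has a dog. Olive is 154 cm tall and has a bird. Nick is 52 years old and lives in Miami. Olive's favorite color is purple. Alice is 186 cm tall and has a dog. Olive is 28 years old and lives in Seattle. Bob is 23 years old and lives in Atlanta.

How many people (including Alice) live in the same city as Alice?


Alice lives in Austin. Count = 1

1


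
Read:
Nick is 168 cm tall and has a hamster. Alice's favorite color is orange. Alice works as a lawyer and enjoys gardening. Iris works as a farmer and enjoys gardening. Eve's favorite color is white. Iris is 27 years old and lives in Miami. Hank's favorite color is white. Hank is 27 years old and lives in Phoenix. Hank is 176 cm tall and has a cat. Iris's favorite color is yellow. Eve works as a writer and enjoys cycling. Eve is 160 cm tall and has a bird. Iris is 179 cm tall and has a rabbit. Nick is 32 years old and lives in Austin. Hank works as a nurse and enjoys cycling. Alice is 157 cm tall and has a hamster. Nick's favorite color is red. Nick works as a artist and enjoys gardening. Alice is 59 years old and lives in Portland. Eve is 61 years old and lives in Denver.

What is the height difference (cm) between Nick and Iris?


|168 - 179| = 11

11


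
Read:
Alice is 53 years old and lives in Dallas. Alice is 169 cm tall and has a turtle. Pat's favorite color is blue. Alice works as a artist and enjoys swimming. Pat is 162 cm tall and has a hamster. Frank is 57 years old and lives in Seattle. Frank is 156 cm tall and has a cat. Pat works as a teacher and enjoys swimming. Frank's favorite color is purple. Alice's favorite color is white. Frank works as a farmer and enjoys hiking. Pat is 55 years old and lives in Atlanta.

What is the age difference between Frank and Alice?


|57 - 53| = 4

4


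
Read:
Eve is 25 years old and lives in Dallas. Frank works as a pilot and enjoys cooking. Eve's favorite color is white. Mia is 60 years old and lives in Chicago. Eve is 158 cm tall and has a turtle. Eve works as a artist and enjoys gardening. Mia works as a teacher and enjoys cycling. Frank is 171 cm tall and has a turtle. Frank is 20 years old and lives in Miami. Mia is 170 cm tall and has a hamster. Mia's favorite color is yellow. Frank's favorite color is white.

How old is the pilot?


The pilot is Frank, age 20

20


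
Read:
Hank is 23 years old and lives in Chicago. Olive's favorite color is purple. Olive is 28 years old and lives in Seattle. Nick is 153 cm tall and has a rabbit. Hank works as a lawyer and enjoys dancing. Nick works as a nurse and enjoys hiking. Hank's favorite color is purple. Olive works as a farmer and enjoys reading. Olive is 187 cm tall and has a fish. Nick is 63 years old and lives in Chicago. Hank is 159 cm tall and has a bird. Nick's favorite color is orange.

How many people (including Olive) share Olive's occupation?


Olive is a farmer. Count = 1

1


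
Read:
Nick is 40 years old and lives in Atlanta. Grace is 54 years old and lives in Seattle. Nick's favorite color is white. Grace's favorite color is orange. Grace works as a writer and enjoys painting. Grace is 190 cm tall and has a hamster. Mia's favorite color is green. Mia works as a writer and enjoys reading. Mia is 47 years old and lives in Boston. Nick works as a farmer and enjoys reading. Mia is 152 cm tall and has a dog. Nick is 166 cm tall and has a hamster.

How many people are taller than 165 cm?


Taller than 165: 2

2


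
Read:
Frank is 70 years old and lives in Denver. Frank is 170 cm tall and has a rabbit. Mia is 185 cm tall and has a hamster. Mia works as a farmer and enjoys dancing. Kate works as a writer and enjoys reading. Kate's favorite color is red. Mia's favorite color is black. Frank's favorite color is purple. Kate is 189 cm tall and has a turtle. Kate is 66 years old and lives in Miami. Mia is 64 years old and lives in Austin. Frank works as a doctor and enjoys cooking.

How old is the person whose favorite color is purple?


Person with favorite color=purple is Frank, age 70

70


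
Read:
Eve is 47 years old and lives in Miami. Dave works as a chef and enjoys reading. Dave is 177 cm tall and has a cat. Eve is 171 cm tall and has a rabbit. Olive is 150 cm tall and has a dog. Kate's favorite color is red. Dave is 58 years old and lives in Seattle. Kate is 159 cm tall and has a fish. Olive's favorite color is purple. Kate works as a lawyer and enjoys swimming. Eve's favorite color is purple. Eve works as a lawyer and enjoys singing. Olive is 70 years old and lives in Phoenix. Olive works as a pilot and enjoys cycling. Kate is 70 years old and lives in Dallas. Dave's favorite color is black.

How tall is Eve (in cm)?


Eve is 171 cm tall

171


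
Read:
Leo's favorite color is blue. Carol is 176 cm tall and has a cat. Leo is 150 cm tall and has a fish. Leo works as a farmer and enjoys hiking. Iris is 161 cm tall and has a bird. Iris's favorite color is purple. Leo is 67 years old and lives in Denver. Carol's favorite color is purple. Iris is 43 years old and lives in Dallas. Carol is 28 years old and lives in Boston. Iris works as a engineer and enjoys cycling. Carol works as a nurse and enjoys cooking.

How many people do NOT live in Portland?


Not in Portland: 3

3


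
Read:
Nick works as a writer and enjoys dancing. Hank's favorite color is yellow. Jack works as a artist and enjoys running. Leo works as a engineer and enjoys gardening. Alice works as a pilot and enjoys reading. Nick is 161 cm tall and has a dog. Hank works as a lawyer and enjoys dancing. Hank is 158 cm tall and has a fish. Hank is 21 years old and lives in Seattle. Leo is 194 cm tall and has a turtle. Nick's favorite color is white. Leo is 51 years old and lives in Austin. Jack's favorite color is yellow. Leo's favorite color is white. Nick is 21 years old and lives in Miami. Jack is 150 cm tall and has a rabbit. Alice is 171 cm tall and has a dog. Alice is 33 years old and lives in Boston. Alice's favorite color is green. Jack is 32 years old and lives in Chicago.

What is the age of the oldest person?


Oldest: Leo at 51

51


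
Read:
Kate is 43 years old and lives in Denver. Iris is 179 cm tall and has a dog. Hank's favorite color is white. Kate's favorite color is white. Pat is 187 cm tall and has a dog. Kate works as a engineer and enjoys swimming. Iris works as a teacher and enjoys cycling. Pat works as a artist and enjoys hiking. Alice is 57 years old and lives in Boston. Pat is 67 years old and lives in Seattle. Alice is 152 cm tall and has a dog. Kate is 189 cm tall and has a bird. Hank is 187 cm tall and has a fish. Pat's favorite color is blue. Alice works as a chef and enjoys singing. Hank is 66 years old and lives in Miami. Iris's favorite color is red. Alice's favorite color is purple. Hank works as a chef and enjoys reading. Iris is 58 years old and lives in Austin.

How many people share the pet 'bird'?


Count: 1

1


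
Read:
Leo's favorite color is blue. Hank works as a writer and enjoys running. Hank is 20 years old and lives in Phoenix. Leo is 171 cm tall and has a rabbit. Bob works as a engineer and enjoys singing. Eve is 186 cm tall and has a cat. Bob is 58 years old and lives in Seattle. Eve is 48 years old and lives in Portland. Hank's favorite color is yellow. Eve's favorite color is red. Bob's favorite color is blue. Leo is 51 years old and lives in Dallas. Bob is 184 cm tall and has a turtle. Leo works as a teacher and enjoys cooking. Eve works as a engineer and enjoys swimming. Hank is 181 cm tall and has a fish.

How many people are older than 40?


Filter: 3

3


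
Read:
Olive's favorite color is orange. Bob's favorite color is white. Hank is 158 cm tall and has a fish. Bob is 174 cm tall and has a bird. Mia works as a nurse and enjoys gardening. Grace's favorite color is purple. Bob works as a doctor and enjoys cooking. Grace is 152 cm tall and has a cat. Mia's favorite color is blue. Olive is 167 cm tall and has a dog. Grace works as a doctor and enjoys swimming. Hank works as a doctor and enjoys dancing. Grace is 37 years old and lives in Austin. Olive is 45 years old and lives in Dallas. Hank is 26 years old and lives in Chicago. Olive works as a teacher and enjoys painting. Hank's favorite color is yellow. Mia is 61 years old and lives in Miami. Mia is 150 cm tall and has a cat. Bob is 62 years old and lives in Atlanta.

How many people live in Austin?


Count in Austin: 1

1


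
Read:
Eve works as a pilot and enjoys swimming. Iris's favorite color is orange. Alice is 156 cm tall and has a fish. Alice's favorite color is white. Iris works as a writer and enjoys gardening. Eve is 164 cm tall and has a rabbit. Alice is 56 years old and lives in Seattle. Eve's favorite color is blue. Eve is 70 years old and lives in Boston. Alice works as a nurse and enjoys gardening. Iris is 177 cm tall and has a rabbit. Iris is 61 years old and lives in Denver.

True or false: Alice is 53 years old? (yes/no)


Alice is actually 56. no

no


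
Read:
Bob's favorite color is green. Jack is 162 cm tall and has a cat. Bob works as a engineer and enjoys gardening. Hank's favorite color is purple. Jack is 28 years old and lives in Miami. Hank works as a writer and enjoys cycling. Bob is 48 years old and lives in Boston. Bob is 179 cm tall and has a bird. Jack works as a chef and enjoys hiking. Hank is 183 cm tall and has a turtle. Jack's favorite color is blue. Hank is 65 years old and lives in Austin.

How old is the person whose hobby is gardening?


Person with hobby=gardening is Bob, age 48

48


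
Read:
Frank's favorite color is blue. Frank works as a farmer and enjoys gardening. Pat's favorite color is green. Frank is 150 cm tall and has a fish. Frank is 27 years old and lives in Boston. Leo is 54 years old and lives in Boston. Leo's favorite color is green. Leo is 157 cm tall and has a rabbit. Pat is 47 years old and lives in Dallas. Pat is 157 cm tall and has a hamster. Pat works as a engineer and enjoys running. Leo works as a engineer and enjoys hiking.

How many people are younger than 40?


Filter: 1

1


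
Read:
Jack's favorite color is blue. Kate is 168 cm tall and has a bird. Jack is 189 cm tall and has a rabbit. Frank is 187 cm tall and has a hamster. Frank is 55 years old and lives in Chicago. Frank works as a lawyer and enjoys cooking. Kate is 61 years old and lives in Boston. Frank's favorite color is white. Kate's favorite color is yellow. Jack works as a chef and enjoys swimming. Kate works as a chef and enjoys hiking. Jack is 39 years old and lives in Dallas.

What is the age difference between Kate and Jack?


|61 - 39| = 22

22


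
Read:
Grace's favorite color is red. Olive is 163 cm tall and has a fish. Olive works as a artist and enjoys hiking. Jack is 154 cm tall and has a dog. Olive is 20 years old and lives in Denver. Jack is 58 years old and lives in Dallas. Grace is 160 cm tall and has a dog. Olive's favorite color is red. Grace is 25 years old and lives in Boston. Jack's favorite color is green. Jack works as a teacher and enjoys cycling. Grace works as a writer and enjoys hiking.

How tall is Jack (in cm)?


Jack is 154 cm tall

154


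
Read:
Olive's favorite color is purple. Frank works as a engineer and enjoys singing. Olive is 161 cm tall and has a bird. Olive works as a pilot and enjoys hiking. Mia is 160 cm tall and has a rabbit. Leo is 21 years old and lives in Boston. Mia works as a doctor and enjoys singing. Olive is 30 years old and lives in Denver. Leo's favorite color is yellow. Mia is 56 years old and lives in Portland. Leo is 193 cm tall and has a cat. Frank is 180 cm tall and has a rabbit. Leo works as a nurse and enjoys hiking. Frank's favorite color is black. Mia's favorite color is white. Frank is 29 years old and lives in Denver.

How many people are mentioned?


People: Mia, Olive, Frank, Leo. Count = 4

4


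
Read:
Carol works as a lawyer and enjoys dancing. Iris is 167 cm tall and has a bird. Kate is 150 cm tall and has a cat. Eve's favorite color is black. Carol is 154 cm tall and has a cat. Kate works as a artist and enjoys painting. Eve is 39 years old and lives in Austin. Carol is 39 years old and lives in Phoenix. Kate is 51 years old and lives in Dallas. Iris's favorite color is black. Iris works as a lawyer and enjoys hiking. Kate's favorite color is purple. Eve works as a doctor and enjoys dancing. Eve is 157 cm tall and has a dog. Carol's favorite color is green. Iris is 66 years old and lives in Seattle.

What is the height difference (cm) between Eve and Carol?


|157 - 154| = 3

3
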